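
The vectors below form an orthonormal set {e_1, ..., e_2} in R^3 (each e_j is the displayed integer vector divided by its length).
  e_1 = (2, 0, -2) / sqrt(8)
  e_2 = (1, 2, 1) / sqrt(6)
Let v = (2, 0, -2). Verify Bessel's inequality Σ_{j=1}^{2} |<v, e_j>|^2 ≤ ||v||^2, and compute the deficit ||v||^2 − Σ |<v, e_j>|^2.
Σ |<v, e_j>|^2 = 8; ||v||^2 = 8; deficit = 0

Write each e_j = u_j / sqrt(<u_j, u_j>) where u_j is the displayed integer vector. Then <v, e_j> = <v, u_j> / sqrt(<u_j, u_j>), so |<v, e_j>|^2 = <v, u_j>^2 / <u_j, u_j>.
Coefficients: <v, e_1> = 8/sqrt(8), <v, e_2> = 0/sqrt(6).
Square and sum: Σ |<v, e_j>|^2 = 8.
Compute ||v||^2 = v·v = 8.
Deficit = 8 − 8 = 0 ≥ 0, confirming Bessel's inequality. (The deficit equals ||v − Σ <v,e_j> e_j||^2, the squared distance from v to span{e_j}.)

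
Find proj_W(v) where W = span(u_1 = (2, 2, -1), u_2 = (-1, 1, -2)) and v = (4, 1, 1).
proj_W(v) = (191/50, 13/10, 31/25)

Set up U = [u_1 | ... | u_2] ∈ R^(3×2). The projector onto W = col(U) is P = U (U^T U)^(-1) U^T.
Compute U^T U =
  [9, 2]
  [2, 6],
and U^T v = (9, -5).
Solve U^T U · c = U^T v for the coefficients: c = (32/25, -63/50). The projection is proj_W(v) = U c.
Check: (v - proj_W(v)) · u_1 = 0  (should be 0).
Check: (v - proj_W(v)) · u_2 = 0  (should be 0).
Result: proj_W(v) = (191/50, 13/10, 31/25).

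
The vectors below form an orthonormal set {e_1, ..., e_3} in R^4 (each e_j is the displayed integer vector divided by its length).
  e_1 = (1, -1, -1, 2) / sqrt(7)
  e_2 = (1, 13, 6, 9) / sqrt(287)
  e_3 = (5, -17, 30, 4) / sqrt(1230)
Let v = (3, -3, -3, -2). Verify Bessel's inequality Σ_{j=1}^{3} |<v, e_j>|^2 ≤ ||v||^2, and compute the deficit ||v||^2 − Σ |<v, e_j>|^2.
Σ |<v, e_j>|^2 = 337/15; ||v||^2 = 31; deficit = 128/15

Write each e_j = u_j / sqrt(<u_j, u_j>) where u_j is the displayed integer vector. Then <v, e_j> = <v, u_j> / sqrt(<u_j, u_j>), so |<v, e_j>|^2 = <v, u_j>^2 / <u_j, u_j>.
Coefficients: <v, e_1> = 5/sqrt(7), <v, e_2> = -72/sqrt(287), <v, e_3> = -32/sqrt(1230).
Square and sum: Σ |<v, e_j>|^2 = 337/15.
Compute ||v||^2 = v·v = 31.
Deficit = 31 − 337/15 = 128/15 ≥ 0, confirming Bessel's inequality. (The deficit equals ||v − Σ <v,e_j> e_j||^2, the squared distance from v to span{e_j}.)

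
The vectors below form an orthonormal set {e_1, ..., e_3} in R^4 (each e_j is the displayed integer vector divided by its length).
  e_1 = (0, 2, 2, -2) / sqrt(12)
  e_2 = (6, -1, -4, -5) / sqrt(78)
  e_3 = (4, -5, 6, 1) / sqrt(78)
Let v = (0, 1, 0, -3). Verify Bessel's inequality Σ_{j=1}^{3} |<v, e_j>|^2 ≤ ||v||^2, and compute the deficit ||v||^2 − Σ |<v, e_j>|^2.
Σ |<v, e_j>|^2 = 26/3; ||v||^2 = 10; deficit = 4/3

Write each e_j = u_j / sqrt(<u_j, u_j>) where u_j is the displayed integer vector. Then <v, e_j> = <v, u_j> / sqrt(<u_j, u_j>), so |<v, e_j>|^2 = <v, u_j>^2 / <u_j, u_j>.
Coefficients: <v, e_1> = 8/sqrt(12), <v, e_2> = 14/sqrt(78), <v, e_3> = -8/sqrt(78).
Square and sum: Σ |<v, e_j>|^2 = 26/3.
Compute ||v||^2 = v·v = 10.
Deficit = 10 − 26/3 = 4/3 ≥ 0, confirming Bessel's inequality. (The deficit equals ||v − Σ <v,e_j> e_j||^2, the squared distance from v to span{e_j}.)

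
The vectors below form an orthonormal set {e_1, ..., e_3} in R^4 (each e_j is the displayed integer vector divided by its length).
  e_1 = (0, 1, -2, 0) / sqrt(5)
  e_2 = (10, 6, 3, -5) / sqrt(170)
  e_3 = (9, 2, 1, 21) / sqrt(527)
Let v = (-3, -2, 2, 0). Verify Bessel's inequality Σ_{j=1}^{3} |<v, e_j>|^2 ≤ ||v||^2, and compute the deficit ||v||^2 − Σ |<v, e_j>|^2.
Σ |<v, e_j>|^2 = 509/31; ||v||^2 = 17; deficit = 18/31

Write each e_j = u_j / sqrt(<u_j, u_j>) where u_j is the displayed integer vector. Then <v, e_j> = <v, u_j> / sqrt(<u_j, u_j>), so |<v, e_j>|^2 = <v, u_j>^2 / <u_j, u_j>.
Coefficients: <v, e_1> = -6/sqrt(5), <v, e_2> = -36/sqrt(170), <v, e_3> = -29/sqrt(527).
Square and sum: Σ |<v, e_j>|^2 = 509/31.
Compute ||v||^2 = v·v = 17.
Deficit = 17 − 509/31 = 18/31 ≥ 0, confirming Bessel's inequality. (The deficit equals ||v − Σ <v,e_j> e_j||^2, the squared distance from v to span{e_j}.)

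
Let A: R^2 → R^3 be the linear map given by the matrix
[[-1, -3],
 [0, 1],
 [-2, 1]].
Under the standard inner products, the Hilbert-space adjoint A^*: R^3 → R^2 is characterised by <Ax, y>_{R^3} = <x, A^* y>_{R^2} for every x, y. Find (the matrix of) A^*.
A^* = A^T =
[[-1, 0, -2],
 [-3, 1, 1]]

For real matrices with standard dot products, the defining identity <Ax, y> = <x, A^* y> gives (Ax)^T y = x^T (A^*) y, i.e. x^T A^T y = x^T (A^*) y. Since this holds for all x, y, we must have A^* = A^T. Therefore
A^* =
[[-1, 0, -2],
 [-3, 1, 1]].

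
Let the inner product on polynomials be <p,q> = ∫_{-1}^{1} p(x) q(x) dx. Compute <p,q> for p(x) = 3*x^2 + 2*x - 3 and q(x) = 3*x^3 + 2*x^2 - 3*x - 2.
<p,q> = 24/5

Expand the product: p(x)·q(x) = 9*x^5 + 12*x^4 - 14*x^3 - 18*x^2 + 5*x + 6.
∫_{-1}^{1} of each monomial x^k gives [2/(k+1) if k even, 0 if k odd]. Integrating term-by-term (or equivalently evaluating the antiderivative F(x) = 3*x^6/2 + 12*x^5/5 - 7*x^4/2 - 6*x^3 + 5*x^2/2 + 6*x at the endpoints):
  F(1) − F(−1) = 29/10 − (-19/10) = 24/5.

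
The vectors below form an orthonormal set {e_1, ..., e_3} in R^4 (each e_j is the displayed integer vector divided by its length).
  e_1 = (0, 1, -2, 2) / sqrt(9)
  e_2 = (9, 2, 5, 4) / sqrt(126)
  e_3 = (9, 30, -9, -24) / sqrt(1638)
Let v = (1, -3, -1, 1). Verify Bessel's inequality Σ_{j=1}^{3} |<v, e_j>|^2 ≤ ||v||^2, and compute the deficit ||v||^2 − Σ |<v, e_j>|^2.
Σ |<v, e_j>|^2 = 75/13; ||v||^2 = 12; deficit = 81/13

Write each e_j = u_j / sqrt(<u_j, u_j>) where u_j is the displayed integer vector. Then <v, e_j> = <v, u_j> / sqrt(<u_j, u_j>), so |<v, e_j>|^2 = <v, u_j>^2 / <u_j, u_j>.
Coefficients: <v, e_1> = 1/sqrt(9), <v, e_2> = 2/sqrt(126), <v, e_3> = -96/sqrt(1638).
Square and sum: Σ |<v, e_j>|^2 = 75/13.
Compute ||v||^2 = v·v = 12.
Deficit = 12 − 75/13 = 81/13 ≥ 0, confirming Bessel's inequality. (The deficit equals ||v − Σ <v,e_j> e_j||^2, the squared distance from v to span{e_j}.)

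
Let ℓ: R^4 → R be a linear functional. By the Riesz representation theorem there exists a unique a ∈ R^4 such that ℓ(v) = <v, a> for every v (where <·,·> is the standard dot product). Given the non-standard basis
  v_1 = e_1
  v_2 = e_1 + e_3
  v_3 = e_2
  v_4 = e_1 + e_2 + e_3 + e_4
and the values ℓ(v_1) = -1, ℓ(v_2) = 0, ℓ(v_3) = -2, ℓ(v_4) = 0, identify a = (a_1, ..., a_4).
a = (-1, -2, 1, 2)

Write a = (a_1, ..., a_4) in the standard basis. For each basis vector v_i, ℓ(v_i) = <v_i, a> is a linear equation in the a_j's. Collect the n equations into a matrix system V a = ℓ, where row i of V is v_i (expressed in the standard basis). Since V is invertible (lower-triangular with 1s on the diagonal, up to permutation), solve by back-substitution:
  V =
[[1, 0, 0, 0],
 [1, 0, 1, 0],
 [0, 1, 0, 0],
 [1, 1, 1, 1]]
  V a = (-1, 0, -2, 0)
Solving gives a = (-1, -2, 1, 2).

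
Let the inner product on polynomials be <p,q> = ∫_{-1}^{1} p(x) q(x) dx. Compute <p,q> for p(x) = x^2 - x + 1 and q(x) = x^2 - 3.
<p,q> = -104/15

Expand the product: p(x)·q(x) = x^4 - x^3 - 2*x^2 + 3*x - 3.
∫_{-1}^{1} of each monomial x^k gives [2/(k+1) if k even, 0 if k odd]. Integrating term-by-term (or equivalently evaluating the antiderivative F(x) = x^5/5 - x^4/4 - 2*x^3/3 + 3*x^2/2 - 3*x at the endpoints):
  F(1) − F(−1) = -133/60 − (283/60) = -104/15.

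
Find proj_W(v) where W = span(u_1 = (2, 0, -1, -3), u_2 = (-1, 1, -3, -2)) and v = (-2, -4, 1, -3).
proj_W(v) = (120/161, -2/23, -11/161, -131/161)

Set up U = [u_1 | ... | u_2] ∈ R^(4×2). The projector onto W = col(U) is P = U (U^T U)^(-1) U^T.
Compute U^T U =
  [14, 7]
  [7, 15],
and U^T v = (4, 1).
Solve U^T U · c = U^T v for the coefficients: c = (53/161, -2/23). The projection is proj_W(v) = U c.
Check: (v - proj_W(v)) · u_1 = 0  (should be 0).
Check: (v - proj_W(v)) · u_2 = 0  (should be 0).
Result: proj_W(v) = (120/161, -2/23, -11/161, -131/161).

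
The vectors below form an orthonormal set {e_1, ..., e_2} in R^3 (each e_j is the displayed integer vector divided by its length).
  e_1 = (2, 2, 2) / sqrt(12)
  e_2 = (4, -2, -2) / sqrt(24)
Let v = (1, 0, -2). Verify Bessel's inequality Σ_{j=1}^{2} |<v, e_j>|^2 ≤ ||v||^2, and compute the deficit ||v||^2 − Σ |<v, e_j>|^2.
Σ |<v, e_j>|^2 = 3; ||v||^2 = 5; deficit = 2

Write each e_j = u_j / sqrt(<u_j, u_j>) where u_j is the displayed integer vector. Then <v, e_j> = <v, u_j> / sqrt(<u_j, u_j>), so |<v, e_j>|^2 = <v, u_j>^2 / <u_j, u_j>.
Coefficients: <v, e_1> = -2/sqrt(12), <v, e_2> = 8/sqrt(24).
Square and sum: Σ |<v, e_j>|^2 = 3.
Compute ||v||^2 = v·v = 5.
Deficit = 5 − 3 = 2 ≥ 0, confirming Bessel's inequality. (The deficit equals ||v − Σ <v,e_j> e_j||^2, the squared distance from v to span{e_j}.)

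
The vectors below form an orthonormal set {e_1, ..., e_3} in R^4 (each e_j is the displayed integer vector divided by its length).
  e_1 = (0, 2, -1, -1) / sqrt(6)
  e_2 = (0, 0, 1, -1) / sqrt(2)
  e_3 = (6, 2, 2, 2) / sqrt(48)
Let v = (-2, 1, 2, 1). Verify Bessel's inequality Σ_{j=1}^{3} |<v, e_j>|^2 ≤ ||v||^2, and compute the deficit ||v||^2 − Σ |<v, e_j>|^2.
Σ |<v, e_j>|^2 = 1; ||v||^2 = 10; deficit = 9

Write each e_j = u_j / sqrt(<u_j, u_j>) where u_j is the displayed integer vector. Then <v, e_j> = <v, u_j> / sqrt(<u_j, u_j>), so |<v, e_j>|^2 = <v, u_j>^2 / <u_j, u_j>.
Coefficients: <v, e_1> = -1/sqrt(6), <v, e_2> = 1/sqrt(2), <v, e_3> = -4/sqrt(48).
Square and sum: Σ |<v, e_j>|^2 = 1.
Compute ||v||^2 = v·v = 10.
Deficit = 10 − 1 = 9 ≥ 0, confirming Bessel's inequality. (The deficit equals ||v − Σ <v,e_j> e_j||^2, the squared distance from v to span{e_j}.)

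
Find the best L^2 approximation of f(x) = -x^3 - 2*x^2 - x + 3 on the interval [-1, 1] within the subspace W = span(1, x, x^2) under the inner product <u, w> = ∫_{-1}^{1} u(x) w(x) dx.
g(x) = -2*x^2 - 8*x/5 + 3

The best approximation g ∈ W is the orthogonal projection of f onto W. Writing g = a_0 + a_1 x + a_2 x^2, the coefficients solve the normal equations G · a = b where
  G_{ij} = <φ_i, φ_j> and b_i = <f, φ_i>, with φ_0 = 1, φ_1 = x, φ_2 = x^2.
G =
  [2, 0, 2/3]
  [0, 2/3, 0]
  [2/3, 0, 2/5],
b = (14/3, -16/15, 6/5).
Solving gives a_0 = 3, a_1 = -8/5, a_2 = -2, so
  g(x) = -2*x^2 - 8*x/5 + 3.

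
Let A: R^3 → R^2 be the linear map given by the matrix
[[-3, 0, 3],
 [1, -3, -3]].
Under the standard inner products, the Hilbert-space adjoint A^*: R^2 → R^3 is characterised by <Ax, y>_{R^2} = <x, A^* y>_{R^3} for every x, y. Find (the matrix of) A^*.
A^* = A^T =
[[-3, 1],
 [0, -3],
 [3, -3]]

For real matrices with standard dot products, the defining identity <Ax, y> = <x, A^* y> gives (Ax)^T y = x^T (A^*) y, i.e. x^T A^T y = x^T (A^*) y. Since this holds for all x, y, we must have A^* = A^T. Therefore
A^* =
[[-3, 1],
 [0, -3],
 [3, -3]].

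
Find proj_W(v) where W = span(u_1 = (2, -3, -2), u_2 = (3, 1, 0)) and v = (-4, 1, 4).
proj_W(v) = (-704/161, 341/161, 314/161)

Set up U = [u_1 | ... | u_2] ∈ R^(3×2). The projector onto W = col(U) is P = U (U^T U)^(-1) U^T.
Compute U^T U =
  [17, 3]
  [3, 10],
and U^T v = (-19, -11).
Solve U^T U · c = U^T v for the coefficients: c = (-157/161, -130/161). The projection is proj_W(v) = U c.
Check: (v - proj_W(v)) · u_1 = 0  (should be 0).
Check: (v - proj_W(v)) · u_2 = 0  (should be 0).
Result: proj_W(v) = (-704/161, 341/161, 314/161).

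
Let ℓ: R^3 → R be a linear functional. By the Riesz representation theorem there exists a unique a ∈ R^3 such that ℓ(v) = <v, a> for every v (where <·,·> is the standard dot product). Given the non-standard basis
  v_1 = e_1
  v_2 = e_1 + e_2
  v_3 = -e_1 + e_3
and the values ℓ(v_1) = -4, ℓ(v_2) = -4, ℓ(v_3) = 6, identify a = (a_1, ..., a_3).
a = (-4, 0, 2)

Write a = (a_1, ..., a_3) in the standard basis. For each basis vector v_i, ℓ(v_i) = <v_i, a> is a linear equation in the a_j's. Collect the n equations into a matrix system V a = ℓ, where row i of V is v_i (expressed in the standard basis). Since V is invertible (lower-triangular with 1s on the diagonal, up to permutation), solve by back-substitution:
  V =
[[1, 0, 0],
 [1, 1, 0],
 [-1, 0, 1]]
  V a = (-4, -4, 6)
Solving gives a = (-4, 0, 2).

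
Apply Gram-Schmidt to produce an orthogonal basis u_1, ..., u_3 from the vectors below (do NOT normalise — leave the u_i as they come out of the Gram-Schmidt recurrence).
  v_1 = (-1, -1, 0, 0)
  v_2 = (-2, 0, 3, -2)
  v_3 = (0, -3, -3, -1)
Orthogonal basis:
  u_1 = (-1, -1, 0, 0)
  u_2 = (-1, 1, 3, -2)
  u_3 = (5/6, -5/6, -1, -7/3)

Apply the Gram-Schmidt recurrence
  u_1 = v_1
  u_i = v_i − Σ_{j<i} ((v_i · u_j) / (u_j · u_j)) · u_j.

Step by step this gives:
  u_1 = (-1, -1, 0, 0)
  u_2 = (-1, 1, 3, -2)
  u_3 = (5/6, -5/6, -1, -7/3)

Orthogonality check:
  u_2 · u_1 = 0 (should be 0)
  u_3 · u_1 = 0 (should be 0)
  u_3 · u_2 = 0 (should be 0)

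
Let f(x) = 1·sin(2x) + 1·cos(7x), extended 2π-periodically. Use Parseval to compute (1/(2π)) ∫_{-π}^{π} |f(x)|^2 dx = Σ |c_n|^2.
Σ |c_n|^2 = 1

Expand |f|^2 and use orthogonality of {sin(nx), cos(mx)} on [-π, π]:
  ∫_{-π}^{π} sin(nx)^2 dx = π, ∫ cos(mx)^2 dx = π, and cross terms integrate to 0.
So ∫_{-π}^{π} f(x)^2 dx = 1^2 · π + 1^2 · π = (1 + 1)π.
Divide by 2π: (1 + 1)/2 = 1.
By Parseval, this equals Σ |c_n|^2.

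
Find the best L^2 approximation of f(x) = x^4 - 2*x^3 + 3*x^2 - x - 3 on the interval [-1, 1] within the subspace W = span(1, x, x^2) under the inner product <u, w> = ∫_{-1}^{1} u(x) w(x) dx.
g(x) = 27*x^2/7 - 11*x/5 - 108/35

The best approximation g ∈ W is the orthogonal projection of f onto W. Writing g = a_0 + a_1 x + a_2 x^2, the coefficients solve the normal equations G · a = b where
  G_{ij} = <φ_i, φ_j> and b_i = <f, φ_i>, with φ_0 = 1, φ_1 = x, φ_2 = x^2.
G =
  [2, 0, 2/3]
  [0, 2/3, 0]
  [2/3, 0, 2/5],
b = (-18/5, -22/15, -18/35).
Solving gives a_0 = -108/35, a_1 = -11/5, a_2 = 27/7, so
  g(x) = 27*x^2/7 - 11*x/5 - 108/35.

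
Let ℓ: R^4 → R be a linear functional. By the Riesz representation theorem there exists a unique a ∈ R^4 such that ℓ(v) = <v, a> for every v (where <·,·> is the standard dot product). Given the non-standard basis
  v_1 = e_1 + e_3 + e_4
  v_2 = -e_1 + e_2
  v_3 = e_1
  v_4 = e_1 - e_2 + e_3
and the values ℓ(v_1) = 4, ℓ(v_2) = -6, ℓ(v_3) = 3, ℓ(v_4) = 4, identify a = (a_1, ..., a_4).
a = (3, -3, -2, 3)

Write a = (a_1, ..., a_4) in the standard basis. For each basis vector v_i, ℓ(v_i) = <v_i, a> is a linear equation in the a_j's. Collect the n equations into a matrix system V a = ℓ, where row i of V is v_i (expressed in the standard basis). Since V is invertible (lower-triangular with 1s on the diagonal, up to permutation), solve by back-substitution:
  V =
[[1, 0, 1, 1],
 [-1, 1, 0, 0],
 [1, 0, 0, 0],
 [1, -1, 1, 0]]
  V a = (4, -6, 3, 4)
Solving gives a = (3, -3, -2, 3).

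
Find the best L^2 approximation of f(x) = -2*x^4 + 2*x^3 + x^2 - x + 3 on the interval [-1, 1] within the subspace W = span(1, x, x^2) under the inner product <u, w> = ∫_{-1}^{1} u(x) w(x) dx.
g(x) = -5*x^2/7 + x/5 + 111/35

The best approximation g ∈ W is the orthogonal projection of f onto W. Writing g = a_0 + a_1 x + a_2 x^2, the coefficients solve the normal equations G · a = b where
  G_{ij} = <φ_i, φ_j> and b_i = <f, φ_i>, with φ_0 = 1, φ_1 = x, φ_2 = x^2.
G =
  [2, 0, 2/3]
  [0, 2/3, 0]
  [2/3, 0, 2/5],
b = (88/15, 2/15, 64/35).
Solving gives a_0 = 111/35, a_1 = 1/5, a_2 = -5/7, so
  g(x) = -5*x^2/7 + x/5 + 111/35.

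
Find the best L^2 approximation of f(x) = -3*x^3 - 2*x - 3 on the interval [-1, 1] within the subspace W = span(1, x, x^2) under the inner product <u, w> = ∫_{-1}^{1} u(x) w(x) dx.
g(x) = -19*x/5 - 3

The best approximation g ∈ W is the orthogonal projection of f onto W. Writing g = a_0 + a_1 x + a_2 x^2, the coefficients solve the normal equations G · a = b where
  G_{ij} = <φ_i, φ_j> and b_i = <f, φ_i>, with φ_0 = 1, φ_1 = x, φ_2 = x^2.
G =
  [2, 0, 2/3]
  [0, 2/3, 0]
  [2/3, 0, 2/5],
b = (-6, -38/15, -2).
Solving gives a_0 = -3, a_1 = -19/5, a_2 = 0, so
  g(x) = -19*x/5 - 3.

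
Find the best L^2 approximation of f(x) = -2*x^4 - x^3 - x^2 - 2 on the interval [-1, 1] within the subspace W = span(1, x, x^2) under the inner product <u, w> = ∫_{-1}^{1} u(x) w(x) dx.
g(x) = -19*x^2/7 - 3*x/5 - 64/35

The best approximation g ∈ W is the orthogonal projection of f onto W. Writing g = a_0 + a_1 x + a_2 x^2, the coefficients solve the normal equations G · a = b where
  G_{ij} = <φ_i, φ_j> and b_i = <f, φ_i>, with φ_0 = 1, φ_1 = x, φ_2 = x^2.
G =
  [2, 0, 2/3]
  [0, 2/3, 0]
  [2/3, 0, 2/5],
b = (-82/15, -2/5, -242/105).
Solving gives a_0 = -64/35, a_1 = -3/5, a_2 = -19/7, so
  g(x) = -19*x^2/7 - 3*x/5 - 64/35.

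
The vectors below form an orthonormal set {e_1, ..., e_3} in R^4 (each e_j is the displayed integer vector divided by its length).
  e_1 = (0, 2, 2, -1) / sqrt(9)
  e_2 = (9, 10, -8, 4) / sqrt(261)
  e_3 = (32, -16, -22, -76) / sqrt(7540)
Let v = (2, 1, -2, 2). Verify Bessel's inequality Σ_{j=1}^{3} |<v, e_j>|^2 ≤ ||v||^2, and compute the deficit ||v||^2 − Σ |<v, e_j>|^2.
Σ |<v, e_j>|^2 = 164/13; ||v||^2 = 13; deficit = 5/13

Write each e_j = u_j / sqrt(<u_j, u_j>) where u_j is the displayed integer vector. Then <v, e_j> = <v, u_j> / sqrt(<u_j, u_j>), so |<v, e_j>|^2 = <v, u_j>^2 / <u_j, u_j>.
Coefficients: <v, e_1> = -4/sqrt(9), <v, e_2> = 52/sqrt(261), <v, e_3> = -60/sqrt(7540).
Square and sum: Σ |<v, e_j>|^2 = 164/13.
Compute ||v||^2 = v·v = 13.
Deficit = 13 − 164/13 = 5/13 ≥ 0, confirming Bessel's inequality. (The deficit equals ||v − Σ <v,e_j> e_j||^2, the squared distance from v to span{e_j}.)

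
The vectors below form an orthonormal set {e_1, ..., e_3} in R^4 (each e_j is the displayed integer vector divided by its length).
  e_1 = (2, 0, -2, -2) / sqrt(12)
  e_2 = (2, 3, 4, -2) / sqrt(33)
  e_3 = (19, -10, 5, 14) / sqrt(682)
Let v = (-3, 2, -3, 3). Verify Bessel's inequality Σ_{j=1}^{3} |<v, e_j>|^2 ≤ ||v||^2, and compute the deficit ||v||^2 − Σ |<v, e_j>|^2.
Σ |<v, e_j>|^2 = 511/31; ||v||^2 = 31; deficit = 450/31

Write each e_j = u_j / sqrt(<u_j, u_j>) where u_j is the displayed integer vector. Then <v, e_j> = <v, u_j> / sqrt(<u_j, u_j>), so |<v, e_j>|^2 = <v, u_j>^2 / <u_j, u_j>.
Coefficients: <v, e_1> = -6/sqrt(12), <v, e_2> = -18/sqrt(33), <v, e_3> = -50/sqrt(682).
Square and sum: Σ |<v, e_j>|^2 = 511/31.
Compute ||v||^2 = v·v = 31.
Deficit = 31 − 511/31 = 450/31 ≥ 0, confirming Bessel's inequality. (The deficit equals ||v − Σ <v,e_j> e_j||^2, the squared distance from v to span{e_j}.)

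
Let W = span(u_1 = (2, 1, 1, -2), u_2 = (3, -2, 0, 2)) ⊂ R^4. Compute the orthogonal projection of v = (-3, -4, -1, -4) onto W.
proj_W(v) = (-186/85, 129/170, -3/10, -39/85)

Set up U = [u_1 | ... | u_2] ∈ R^(4×2). The projector onto W = col(U) is P = U (U^T U)^(-1) U^T.
Compute U^T U =
  [10, 0]
  [0, 17],
and U^T v = (-3, -9).
Solve U^T U · c = U^T v for the coefficients: c = (-3/10, -9/17). The projection is proj_W(v) = U c.
Check: (v - proj_W(v)) · u_1 = 0  (should be 0).
Check: (v - proj_W(v)) · u_2 = 0  (should be 0).
Result: proj_W(v) = (-186/85, 129/170, -3/10, -39/85).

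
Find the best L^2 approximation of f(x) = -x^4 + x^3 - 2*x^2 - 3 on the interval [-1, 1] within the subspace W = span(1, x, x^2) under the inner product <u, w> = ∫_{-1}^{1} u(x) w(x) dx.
g(x) = -20*x^2/7 + 3*x/5 - 102/35

The best approximation g ∈ W is the orthogonal projection of f onto W. Writing g = a_0 + a_1 x + a_2 x^2, the coefficients solve the normal equations G · a = b where
  G_{ij} = <φ_i, φ_j> and b_i = <f, φ_i>, with φ_0 = 1, φ_1 = x, φ_2 = x^2.
G =
  [2, 0, 2/3]
  [0, 2/3, 0]
  [2/3, 0, 2/5],
b = (-116/15, 2/5, -108/35).
Solving gives a_0 = -102/35, a_1 = 3/5, a_2 = -20/7, so
  g(x) = -20*x^2/7 + 3*x/5 - 102/35.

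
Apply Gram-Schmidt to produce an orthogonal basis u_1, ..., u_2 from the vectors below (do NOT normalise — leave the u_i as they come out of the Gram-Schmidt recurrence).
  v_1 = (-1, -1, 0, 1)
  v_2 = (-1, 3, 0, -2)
Orthogonal basis:
  u_1 = (-1, -1, 0, 1)
  u_2 = (-7/3, 5/3, 0, -2/3)

Apply the Gram-Schmidt recurrence
  u_1 = v_1
  u_i = v_i − Σ_{j<i} ((v_i · u_j) / (u_j · u_j)) · u_j.

Step by step this gives:
  u_1 = (-1, -1, 0, 1)
  u_2 = (-7/3, 5/3, 0, -2/3)

Orthogonality check:
  u_2 · u_1 = 0 (should be 0)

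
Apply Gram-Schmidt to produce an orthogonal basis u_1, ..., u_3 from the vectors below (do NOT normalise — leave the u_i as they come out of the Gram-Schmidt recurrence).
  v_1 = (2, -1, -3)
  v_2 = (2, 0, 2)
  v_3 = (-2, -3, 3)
Orthogonal basis:
  u_1 = (2, -1, -3)
  u_2 = (16/7, -1/7, 11/7)
  u_3 = (-20/27, -100/27, 20/27)

Apply the Gram-Schmidt recurrence
  u_1 = v_1
  u_i = v_i − Σ_{j<i} ((v_i · u_j) / (u_j · u_j)) · u_j.

Step by step this gives:
  u_1 = (2, -1, -3)
  u_2 = (16/7, -1/7, 11/7)
  u_3 = (-20/27, -100/27, 20/27)

Orthogonality check:
  u_2 · u_1 = 0 (should be 0)
  u_3 · u_1 = 0 (should be 0)
  u_3 · u_2 = 0 (should be 0)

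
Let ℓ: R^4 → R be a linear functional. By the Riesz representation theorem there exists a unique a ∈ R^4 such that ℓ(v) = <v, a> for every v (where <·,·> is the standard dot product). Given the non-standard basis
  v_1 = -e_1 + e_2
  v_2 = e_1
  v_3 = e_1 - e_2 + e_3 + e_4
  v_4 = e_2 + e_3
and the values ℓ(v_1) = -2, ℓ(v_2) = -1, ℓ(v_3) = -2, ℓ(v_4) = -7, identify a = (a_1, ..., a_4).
a = (-1, -3, -4, 0)

Write a = (a_1, ..., a_4) in the standard basis. For each basis vector v_i, ℓ(v_i) = <v_i, a> is a linear equation in the a_j's. Collect the n equations into a matrix system V a = ℓ, where row i of V is v_i (expressed in the standard basis). Since V is invertible (lower-triangular with 1s on the diagonal, up to permutation), solve by back-substitution:
  V =
[[-1, 1, 0, 0],
 [1, 0, 0, 0],
 [1, -1, 1, 1],
 [0, 1, 1, 0]]
  V a = (-2, -1, -2, -7)
Solving gives a = (-1, -3, -4, 0).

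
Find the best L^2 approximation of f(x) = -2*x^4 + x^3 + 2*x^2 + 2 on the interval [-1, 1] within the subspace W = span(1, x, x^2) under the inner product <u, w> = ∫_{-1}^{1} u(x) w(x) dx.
g(x) = 2*x^2/7 + 3*x/5 + 76/35

The best approximation g ∈ W is the orthogonal projection of f onto W. Writing g = a_0 + a_1 x + a_2 x^2, the coefficients solve the normal equations G · a = b where
  G_{ij} = <φ_i, φ_j> and b_i = <f, φ_i>, with φ_0 = 1, φ_1 = x, φ_2 = x^2.
G =
  [2, 0, 2/3]
  [0, 2/3, 0]
  [2/3, 0, 2/5],
b = (68/15, 2/5, 164/105).
Solving gives a_0 = 76/35, a_1 = 3/5, a_2 = 2/7, so
  g(x) = 2*x^2/7 + 3*x/5 + 76/35.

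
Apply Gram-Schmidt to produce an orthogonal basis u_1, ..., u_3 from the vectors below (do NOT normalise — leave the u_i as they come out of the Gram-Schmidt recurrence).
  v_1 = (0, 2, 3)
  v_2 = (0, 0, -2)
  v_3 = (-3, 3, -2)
Orthogonal basis:
  u_1 = (0, 2, 3)
  u_2 = (0, 12/13, -8/13)
  u_3 = (-3, 0, 0)

Apply the Gram-Schmidt recurrence
  u_1 = v_1
  u_i = v_i − Σ_{j<i} ((v_i · u_j) / (u_j · u_j)) · u_j.

Step by step this gives:
  u_1 = (0, 2, 3)
  u_2 = (0, 12/13, -8/13)
  u_3 = (-3, 0, 0)

Orthogonality check:
  u_2 · u_1 = 0 (should be 0)
  u_3 · u_1 = 0 (should be 0)
  u_3 · u_2 = 0 (should be 0)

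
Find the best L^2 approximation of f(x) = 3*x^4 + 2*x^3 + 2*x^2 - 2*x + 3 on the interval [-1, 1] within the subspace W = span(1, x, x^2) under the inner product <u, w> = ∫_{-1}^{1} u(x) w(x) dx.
g(x) = 32*x^2/7 - 4*x/5 + 96/35

The best approximation g ∈ W is the orthogonal projection of f onto W. Writing g = a_0 + a_1 x + a_2 x^2, the coefficients solve the normal equations G · a = b where
  G_{ij} = <φ_i, φ_j> and b_i = <f, φ_i>, with φ_0 = 1, φ_1 = x, φ_2 = x^2.
G =
  [2, 0, 2/3]
  [0, 2/3, 0]
  [2/3, 0, 2/5],
b = (128/15, -8/15, 128/35).
Solving gives a_0 = 96/35, a_1 = -4/5, a_2 = 32/7, so
  g(x) = 32*x^2/7 - 4*x/5 + 96/35.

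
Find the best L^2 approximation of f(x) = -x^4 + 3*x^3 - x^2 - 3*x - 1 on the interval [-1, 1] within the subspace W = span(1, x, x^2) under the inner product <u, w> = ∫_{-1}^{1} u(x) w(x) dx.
g(x) = -13*x^2/7 - 6*x/5 - 32/35

The best approximation g ∈ W is the orthogonal projection of f onto W. Writing g = a_0 + a_1 x + a_2 x^2, the coefficients solve the normal equations G · a = b where
  G_{ij} = <φ_i, φ_j> and b_i = <f, φ_i>, with φ_0 = 1, φ_1 = x, φ_2 = x^2.
G =
  [2, 0, 2/3]
  [0, 2/3, 0]
  [2/3, 0, 2/5],
b = (-46/15, -4/5, -142/105).
Solving gives a_0 = -32/35, a_1 = -6/5, a_2 = -13/7, so
  g(x) = -13*x^2/7 - 6*x/5 - 32/35.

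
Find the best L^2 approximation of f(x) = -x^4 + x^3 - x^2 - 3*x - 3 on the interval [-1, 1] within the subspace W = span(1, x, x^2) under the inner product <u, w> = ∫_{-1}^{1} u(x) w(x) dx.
g(x) = -13*x^2/7 - 12*x/5 - 102/35

The best approximation g ∈ W is the orthogonal projection of f onto W. Writing g = a_0 + a_1 x + a_2 x^2, the coefficients solve the normal equations G · a = b where
  G_{ij} = <φ_i, φ_j> and b_i = <f, φ_i>, with φ_0 = 1, φ_1 = x, φ_2 = x^2.
G =
  [2, 0, 2/3]
  [0, 2/3, 0]
  [2/3, 0, 2/5],
b = (-106/15, -8/5, -94/35).
Solving gives a_0 = -102/35, a_1 = -12/5, a_2 = -13/7, so
  g(x) = -13*x^2/7 - 12*x/5 - 102/35.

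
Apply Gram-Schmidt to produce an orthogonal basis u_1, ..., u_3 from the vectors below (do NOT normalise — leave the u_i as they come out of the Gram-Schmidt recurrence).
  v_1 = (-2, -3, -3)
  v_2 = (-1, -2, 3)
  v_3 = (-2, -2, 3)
Orthogonal basis:
  u_1 = (-2, -3, -3)
  u_2 = (-12/11, -47/22, 63/22)
  u_3 = (-225/307, 135/307, 15/307)

Apply the Gram-Schmidt recurrence
  u_1 = v_1
  u_i = v_i − Σ_{j<i} ((v_i · u_j) / (u_j · u_j)) · u_j.

Step by step this gives:
  u_1 = (-2, -3, -3)
  u_2 = (-12/11, -47/22, 63/22)
  u_3 = (-225/307, 135/307, 15/307)

Orthogonality check:
  u_2 · u_1 = 0 (should be 0)
  u_3 · u_1 = 0 (should be 0)
  u_3 · u_2 = 0 (should be 0)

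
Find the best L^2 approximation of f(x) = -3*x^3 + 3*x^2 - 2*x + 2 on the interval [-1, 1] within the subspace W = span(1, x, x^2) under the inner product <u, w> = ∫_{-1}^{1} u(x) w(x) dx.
g(x) = 3*x^2 - 19*x/5 + 2

The best approximation g ∈ W is the orthogonal projection of f onto W. Writing g = a_0 + a_1 x + a_2 x^2, the coefficients solve the normal equations G · a = b where
  G_{ij} = <φ_i, φ_j> and b_i = <f, φ_i>, with φ_0 = 1, φ_1 = x, φ_2 = x^2.
G =
  [2, 0, 2/3]
  [0, 2/3, 0]
  [2/3, 0, 2/5],
b = (6, -38/15, 38/15).
Solving gives a_0 = 2, a_1 = -19/5, a_2 = 3, so
  g(x) = 3*x^2 - 19*x/5 + 2.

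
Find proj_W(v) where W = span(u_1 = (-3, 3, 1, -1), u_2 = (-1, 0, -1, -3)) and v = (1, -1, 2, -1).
proj_W(v) = (28/65, -33/65, -16/65, -4/65)

Set up U = [u_1 | ... | u_2] ∈ R^(4×2). The projector onto W = col(U) is P = U (U^T U)^(-1) U^T.
Compute U^T U =
  [20, 5]
  [5, 11],
and U^T v = (-3, 0).
Solve U^T U · c = U^T v for the coefficients: c = (-11/65, 1/13). The projection is proj_W(v) = U c.
Check: (v - proj_W(v)) · u_1 = 0  (should be 0).
Check: (v - proj_W(v)) · u_2 = 0  (should be 0).
Result: proj_W(v) = (28/65, -33/65, -16/65, -4/65).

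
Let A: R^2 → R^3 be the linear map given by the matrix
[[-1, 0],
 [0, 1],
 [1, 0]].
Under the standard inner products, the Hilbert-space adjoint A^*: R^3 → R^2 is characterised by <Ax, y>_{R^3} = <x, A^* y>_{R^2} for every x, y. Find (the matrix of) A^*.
A^* = A^T =
[[-1, 0, 1],
 [0, 1, 0]]

For real matrices with standard dot products, the defining identity <Ax, y> = <x, A^* y> gives (Ax)^T y = x^T (A^*) y, i.e. x^T A^T y = x^T (A^*) y. Since this holds for all x, y, we must have A^* = A^T. Therefore
A^* =
[[-1, 0, 1],
 [0, 1, 0]].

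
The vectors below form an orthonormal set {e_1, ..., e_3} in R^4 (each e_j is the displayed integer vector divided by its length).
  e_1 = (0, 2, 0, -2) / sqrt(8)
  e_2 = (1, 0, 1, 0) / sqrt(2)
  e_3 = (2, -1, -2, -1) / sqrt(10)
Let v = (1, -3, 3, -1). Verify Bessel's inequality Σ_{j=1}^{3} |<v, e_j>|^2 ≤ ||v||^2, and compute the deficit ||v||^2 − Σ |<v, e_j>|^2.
Σ |<v, e_j>|^2 = 10; ||v||^2 = 20; deficit = 10

Write each e_j = u_j / sqrt(<u_j, u_j>) where u_j is the displayed integer vector. Then <v, e_j> = <v, u_j> / sqrt(<u_j, u_j>), so |<v, e_j>|^2 = <v, u_j>^2 / <u_j, u_j>.
Coefficients: <v, e_1> = -4/sqrt(8), <v, e_2> = 4/sqrt(2), <v, e_3> = 0/sqrt(10).
Square and sum: Σ |<v, e_j>|^2 = 10.
Compute ||v||^2 = v·v = 20.
Deficit = 20 − 10 = 10 ≥ 0, confirming Bessel's inequality. (The deficit equals ||v − Σ <v,e_j> e_j||^2, the squared distance from v to span{e_j}.)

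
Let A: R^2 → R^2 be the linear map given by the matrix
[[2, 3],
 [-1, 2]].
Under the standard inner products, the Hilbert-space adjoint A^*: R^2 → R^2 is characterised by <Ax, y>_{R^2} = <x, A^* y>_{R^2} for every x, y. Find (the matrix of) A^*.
A^* = A^T =
[[2, -1],
 [3, 2]]

For real matrices with standard dot products, the defining identity <Ax, y> = <x, A^* y> gives (Ax)^T y = x^T (A^*) y, i.e. x^T A^T y = x^T (A^*) y. Since this holds for all x, y, we must have A^* = A^T. Therefore
A^* =
[[2, -1],
 [3, 2]].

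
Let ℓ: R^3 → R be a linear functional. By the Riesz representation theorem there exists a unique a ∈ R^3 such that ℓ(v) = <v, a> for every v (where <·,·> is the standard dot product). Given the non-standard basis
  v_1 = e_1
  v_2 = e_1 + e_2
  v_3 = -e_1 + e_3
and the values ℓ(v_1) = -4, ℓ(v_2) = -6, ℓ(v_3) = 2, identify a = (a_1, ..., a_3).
a = (-4, -2, -2)

Write a = (a_1, ..., a_3) in the standard basis. For each basis vector v_i, ℓ(v_i) = <v_i, a> is a linear equation in the a_j's. Collect the n equations into a matrix system V a = ℓ, where row i of V is v_i (expressed in the standard basis). Since V is invertible (lower-triangular with 1s on the diagonal, up to permutation), solve by back-substitution:
  V =
[[1, 0, 0],
 [1, 1, 0],
 [-1, 0, 1]]
  V a = (-4, -6, 2)
Solving gives a = (-4, -2, -2).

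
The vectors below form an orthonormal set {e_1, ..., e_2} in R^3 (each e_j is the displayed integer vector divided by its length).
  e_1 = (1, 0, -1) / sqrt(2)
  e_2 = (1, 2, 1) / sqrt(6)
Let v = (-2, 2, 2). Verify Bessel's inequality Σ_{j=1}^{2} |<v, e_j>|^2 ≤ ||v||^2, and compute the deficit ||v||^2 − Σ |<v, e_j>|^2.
Σ |<v, e_j>|^2 = 32/3; ||v||^2 = 12; deficit = 4/3

Write each e_j = u_j / sqrt(<u_j, u_j>) where u_j is the displayed integer vector. Then <v, e_j> = <v, u_j> / sqrt(<u_j, u_j>), so |<v, e_j>|^2 = <v, u_j>^2 / <u_j, u_j>.
Coefficients: <v, e_1> = -4/sqrt(2), <v, e_2> = 4/sqrt(6).
Square and sum: Σ |<v, e_j>|^2 = 32/3.
Compute ||v||^2 = v·v = 12.
Deficit = 12 − 32/3 = 4/3 ≥ 0, confirming Bessel's inequality. (The deficit equals ||v − Σ <v,e_j> e_j||^2, the squared distance from v to span{e_j}.)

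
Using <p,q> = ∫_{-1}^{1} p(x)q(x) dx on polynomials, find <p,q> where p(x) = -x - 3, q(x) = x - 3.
<p,q> = 52/3

Expand the product: p(x)·q(x) = 9 - x^2.
∫_{-1}^{1} of each monomial x^k gives [2/(k+1) if k even, 0 if k odd]. Integrating term-by-term (or equivalently evaluating the antiderivative F(x) = -x^3/3 + 9*x at the endpoints):
  F(1) − F(−1) = 26/3 − (-26/3) = 52/3.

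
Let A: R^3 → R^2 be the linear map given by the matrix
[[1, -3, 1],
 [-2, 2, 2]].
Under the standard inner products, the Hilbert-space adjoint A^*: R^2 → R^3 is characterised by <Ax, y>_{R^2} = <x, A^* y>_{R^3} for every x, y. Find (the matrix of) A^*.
A^* = A^T =
[[1, -2],
 [-3, 2],
 [1, 2]]

For real matrices with standard dot products, the defining identity <Ax, y> = <x, A^* y> gives (Ax)^T y = x^T (A^*) y, i.e. x^T A^T y = x^T (A^*) y. Since this holds for all x, y, we must have A^* = A^T. Therefore
A^* =
[[1, -2],
 [-3, 2],
 [1, 2]].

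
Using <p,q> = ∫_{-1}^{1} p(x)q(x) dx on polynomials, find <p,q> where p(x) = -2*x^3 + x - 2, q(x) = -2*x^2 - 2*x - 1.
<p,q> = 104/15

Expand the product: p(x)·q(x) = 4*x^5 + 4*x^4 + 2*x^2 + 3*x + 2.
∫_{-1}^{1} of each monomial x^k gives [2/(k+1) if k even, 0 if k odd]. Integrating term-by-term (or equivalently evaluating the antiderivative F(x) = 2*x^6/3 + 4*x^5/5 + 2*x^3/3 + 3*x^2/2 + 2*x at the endpoints):
  F(1) − F(−1) = 169/30 − (-13/10) = 104/15.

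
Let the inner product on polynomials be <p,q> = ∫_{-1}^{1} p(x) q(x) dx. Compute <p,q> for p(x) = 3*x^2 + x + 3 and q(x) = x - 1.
<p,q> = -22/3

Expand the product: p(x)·q(x) = 3*x^3 - 2*x^2 + 2*x - 3.
∫_{-1}^{1} of each monomial x^k gives [2/(k+1) if k even, 0 if k odd]. Integrating term-by-term (or equivalently evaluating the antiderivative F(x) = 3*x^4/4 - 2*x^3/3 + x^2 - 3*x at the endpoints):
  F(1) − F(−1) = -23/12 − (65/12) = -22/3.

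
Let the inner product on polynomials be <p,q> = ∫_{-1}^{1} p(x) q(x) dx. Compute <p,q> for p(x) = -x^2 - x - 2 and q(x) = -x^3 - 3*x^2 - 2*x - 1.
<p,q> = 58/5

Expand the product: p(x)·q(x) = x^5 + 4*x^4 + 7*x^3 + 9*x^2 + 5*x + 2.
∫_{-1}^{1} of each monomial x^k gives [2/(k+1) if k even, 0 if k odd]. Integrating term-by-term (or equivalently evaluating the antiderivative F(x) = x^6/6 + 4*x^5/5 + 7*x^4/4 + 3*x^3 + 5*x^2/2 + 2*x at the endpoints):
  F(1) − F(−1) = 613/60 − (-83/60) = 58/5.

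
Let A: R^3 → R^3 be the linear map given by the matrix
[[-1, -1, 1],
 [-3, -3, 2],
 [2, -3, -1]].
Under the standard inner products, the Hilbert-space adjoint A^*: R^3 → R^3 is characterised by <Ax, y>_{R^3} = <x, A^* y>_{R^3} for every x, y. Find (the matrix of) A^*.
A^* = A^T =
[[-1, -3, 2],
 [-1, -3, -3],
 [1, 2, -1]]

For real matrices with standard dot products, the defining identity <Ax, y> = <x, A^* y> gives (Ax)^T y = x^T (A^*) y, i.e. x^T A^T y = x^T (A^*) y. Since this holds for all x, y, we must have A^* = A^T. Therefore
A^* =
[[-1, -3, 2],
 [-1, -3, -3],
 [1, 2, -1]].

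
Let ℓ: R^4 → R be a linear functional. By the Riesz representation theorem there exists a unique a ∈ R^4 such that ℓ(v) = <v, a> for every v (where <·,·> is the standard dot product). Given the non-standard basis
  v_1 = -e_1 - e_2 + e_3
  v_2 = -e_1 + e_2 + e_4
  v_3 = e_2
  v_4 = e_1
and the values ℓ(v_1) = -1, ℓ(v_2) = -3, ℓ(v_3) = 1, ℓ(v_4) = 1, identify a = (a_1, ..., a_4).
a = (1, 1, 1, -3)

Write a = (a_1, ..., a_4) in the standard basis. For each basis vector v_i, ℓ(v_i) = <v_i, a> is a linear equation in the a_j's. Collect the n equations into a matrix system V a = ℓ, where row i of V is v_i (expressed in the standard basis). Since V is invertible (lower-triangular with 1s on the diagonal, up to permutation), solve by back-substitution:
  V =
[[-1, -1, 1, 0],
 [-1, 1, 0, 1],
 [0, 1, 0, 0],
 [1, 0, 0, 0]]
  V a = (-1, -3, 1, 1)
Solving gives a = (1, 1, 1, -3).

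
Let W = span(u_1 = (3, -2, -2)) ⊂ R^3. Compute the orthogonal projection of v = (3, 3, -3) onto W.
proj_W(v) = (27/17, -18/17, -18/17)

Set up U = [u_1 | ... | u_1] ∈ R^(3×1). The projector onto W = col(U) is P = U (U^T U)^(-1) U^T.
Compute U^T U =
  [17],
and U^T v = (9).
Solve U^T U · c = U^T v for the coefficients: c = (9/17). The projection is proj_W(v) = U c.
Check: (v - proj_W(v)) · u_1 = 0  (should be 0).
Result: proj_W(v) = (27/17, -18/17, -18/17).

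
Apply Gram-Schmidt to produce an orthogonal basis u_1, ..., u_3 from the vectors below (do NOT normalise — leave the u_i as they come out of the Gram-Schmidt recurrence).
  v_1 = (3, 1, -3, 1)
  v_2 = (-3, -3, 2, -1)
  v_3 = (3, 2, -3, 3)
Orthogonal basis:
  u_1 = (3, 1, -3, 1)
  u_2 = (-3/20, -41/20, -17/20, -1/20)
  u_3 = (-17/33, -4/99, 8/99, 181/99)

Apply the Gram-Schmidt recurrence
  u_1 = v_1
  u_i = v_i − Σ_{j<i} ((v_i · u_j) / (u_j · u_j)) · u_j.

Step by step this gives:
  u_1 = (3, 1, -3, 1)
  u_2 = (-3/20, -41/20, -17/20, -1/20)
  u_3 = (-17/33, -4/99, 8/99, 181/99)

Orthogonality check:
  u_2 · u_1 = 0 (should be 0)
  u_3 · u_1 = 0 (should be 0)
  u_3 · u_2 = 0 (should be 0)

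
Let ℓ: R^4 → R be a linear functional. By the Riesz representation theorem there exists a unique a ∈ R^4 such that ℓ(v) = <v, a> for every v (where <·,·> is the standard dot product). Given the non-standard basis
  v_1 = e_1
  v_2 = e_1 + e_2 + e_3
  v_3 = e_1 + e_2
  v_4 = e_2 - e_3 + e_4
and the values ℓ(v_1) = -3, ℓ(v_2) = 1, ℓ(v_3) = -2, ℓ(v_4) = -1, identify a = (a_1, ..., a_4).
a = (-3, 1, 3, 1)

Write a = (a_1, ..., a_4) in the standard basis. For each basis vector v_i, ℓ(v_i) = <v_i, a> is a linear equation in the a_j's. Collect the n equations into a matrix system V a = ℓ, where row i of V is v_i (expressed in the standard basis). Since V is invertible (lower-triangular with 1s on the diagonal, up to permutation), solve by back-substitution:
  V =
[[1, 0, 0, 0],
 [1, 1, 1, 0],
 [1, 1, 0, 0],
 [0, 1, -1, 1]]
  V a = (-3, 1, -2, -1)
Solving gives a = (-3, 1, 3, 1).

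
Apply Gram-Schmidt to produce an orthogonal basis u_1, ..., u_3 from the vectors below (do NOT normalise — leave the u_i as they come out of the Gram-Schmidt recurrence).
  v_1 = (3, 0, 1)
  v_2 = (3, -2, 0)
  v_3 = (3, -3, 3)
Orthogonal basis:
  u_1 = (3, 0, 1)
  u_2 = (3/10, -2, -9/10)
  u_3 = (-6/7, -9/7, 18/7)

Apply the Gram-Schmidt recurrence
  u_1 = v_1
  u_i = v_i − Σ_{j<i} ((v_i · u_j) / (u_j · u_j)) · u_j.

Step by step this gives:
  u_1 = (3, 0, 1)
  u_2 = (3/10, -2, -9/10)
  u_3 = (-6/7, -9/7, 18/7)

Orthogonality check:
  u_2 · u_1 = 0 (should be 0)
  u_3 · u_1 = 0 (should be 0)
  u_3 · u_2 = 0 (should be 0)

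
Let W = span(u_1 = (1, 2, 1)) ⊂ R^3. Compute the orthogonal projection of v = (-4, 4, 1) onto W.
proj_W(v) = (5/6, 5/3, 5/6)

Set up U = [u_1 | ... | u_1] ∈ R^(3×1). The projector onto W = col(U) is P = U (U^T U)^(-1) U^T.
Compute U^T U =
  [6],
and U^T v = (5).
Solve U^T U · c = U^T v for the coefficients: c = (5/6). The projection is proj_W(v) = U c.
Check: (v - proj_W(v)) · u_1 = 0  (should be 0).
Result: proj_W(v) = (5/6, 5/3, 5/6).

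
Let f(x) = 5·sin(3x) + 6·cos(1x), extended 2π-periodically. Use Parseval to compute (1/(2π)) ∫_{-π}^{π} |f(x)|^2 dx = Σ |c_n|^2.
Σ |c_n|^2 = 61/2

Expand |f|^2 and use orthogonality of {sin(nx), cos(mx)} on [-π, π]:
  ∫_{-π}^{π} sin(nx)^2 dx = π, ∫ cos(mx)^2 dx = π, and cross terms integrate to 0.
So ∫_{-π}^{π} f(x)^2 dx = 5^2 · π + 6^2 · π = (25 + 36)π.
Divide by 2π: (25 + 36)/2 = 61/2.
By Parseval, this equals Σ |c_n|^2.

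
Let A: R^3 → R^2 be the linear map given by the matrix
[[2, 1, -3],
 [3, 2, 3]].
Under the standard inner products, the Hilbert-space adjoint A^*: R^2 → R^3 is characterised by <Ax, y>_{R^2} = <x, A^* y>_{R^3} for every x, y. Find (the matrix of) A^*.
A^* = A^T =
[[2, 3],
 [1, 2],
 [-3, 3]]

For real matrices with standard dot products, the defining identity <Ax, y> = <x, A^* y> gives (Ax)^T y = x^T (A^*) y, i.e. x^T A^T y = x^T (A^*) y. Since this holds for all x, y, we must have A^* = A^T. Therefore
A^* =
[[2, 3],
 [1, 2],
 [-3, 3]].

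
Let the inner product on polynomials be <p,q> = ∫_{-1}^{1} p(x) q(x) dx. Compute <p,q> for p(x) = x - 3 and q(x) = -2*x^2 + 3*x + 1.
<p,q> = 0

Expand the product: p(x)·q(x) = -2*x^3 + 9*x^2 - 8*x - 3.
∫_{-1}^{1} of each monomial x^k gives [2/(k+1) if k even, 0 if k odd]. Integrating term-by-term (or equivalently evaluating the antiderivative F(x) = -x^4/2 + 3*x^3 - 4*x^2 - 3*x at the endpoints):
  F(1) − F(−1) = -9/2 − (-9/2) = 0.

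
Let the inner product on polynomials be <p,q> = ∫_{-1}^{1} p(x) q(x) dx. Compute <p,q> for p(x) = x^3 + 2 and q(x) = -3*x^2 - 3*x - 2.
<p,q> = -66/5

Expand the product: p(x)·q(x) = -3*x^5 - 3*x^4 - 2*x^3 - 6*x^2 - 6*x - 4.
∫_{-1}^{1} of each monomial x^k gives [2/(k+1) if k even, 0 if k odd]. Integrating term-by-term (or equivalently evaluating the antiderivative F(x) = -x^6/2 - 3*x^5/5 - x^4/2 - 2*x^3 - 3*x^2 - 4*x at the endpoints):
  F(1) − F(−1) = -53/5 − (13/5) = -66/5.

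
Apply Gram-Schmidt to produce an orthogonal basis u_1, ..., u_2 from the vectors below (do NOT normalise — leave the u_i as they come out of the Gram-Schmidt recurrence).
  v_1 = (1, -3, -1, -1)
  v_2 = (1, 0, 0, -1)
Orthogonal basis:
  u_1 = (1, -3, -1, -1)
  u_2 = (5/6, 1/2, 1/6, -5/6)

Apply the Gram-Schmidt recurrence
  u_1 = v_1
  u_i = v_i − Σ_{j<i} ((v_i · u_j) / (u_j · u_j)) · u_j.

Step by step this gives:
  u_1 = (1, -3, -1, -1)
  u_2 = (5/6, 1/2, 1/6, -5/6)

Orthogonality check:
  u_2 · u_1 = 0 (should be 0)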